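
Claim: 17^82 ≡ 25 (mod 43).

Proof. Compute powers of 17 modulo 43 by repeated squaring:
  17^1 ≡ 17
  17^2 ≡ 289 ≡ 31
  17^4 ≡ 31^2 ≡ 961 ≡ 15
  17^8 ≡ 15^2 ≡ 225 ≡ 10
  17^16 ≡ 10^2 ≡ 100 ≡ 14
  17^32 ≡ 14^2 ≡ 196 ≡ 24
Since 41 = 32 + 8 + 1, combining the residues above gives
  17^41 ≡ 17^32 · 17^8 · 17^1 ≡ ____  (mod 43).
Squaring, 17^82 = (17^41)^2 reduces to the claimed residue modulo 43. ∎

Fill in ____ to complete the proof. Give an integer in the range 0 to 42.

17^32 · 17^8 · 17^1 ≡ 24 · 10 · 17 = 4080.
4080 mod 43 = 38, so 17^41 ≡ 38 (mod 43).

38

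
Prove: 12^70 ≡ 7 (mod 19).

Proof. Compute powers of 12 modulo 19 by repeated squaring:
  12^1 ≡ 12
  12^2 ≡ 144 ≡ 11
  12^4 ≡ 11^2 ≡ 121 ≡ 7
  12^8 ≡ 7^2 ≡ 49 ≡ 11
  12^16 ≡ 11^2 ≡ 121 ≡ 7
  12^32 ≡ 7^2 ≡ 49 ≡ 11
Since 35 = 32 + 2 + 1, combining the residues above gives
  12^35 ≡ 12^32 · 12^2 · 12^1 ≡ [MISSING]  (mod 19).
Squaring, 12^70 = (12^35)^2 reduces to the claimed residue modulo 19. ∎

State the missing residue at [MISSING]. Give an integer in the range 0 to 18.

8

Multiply the listed residues: 11 · 11 · 12 = 121 → 1452.
Reducing modulo 19: 1452 = 76·19 + 8, so 12^35 ≡ 8.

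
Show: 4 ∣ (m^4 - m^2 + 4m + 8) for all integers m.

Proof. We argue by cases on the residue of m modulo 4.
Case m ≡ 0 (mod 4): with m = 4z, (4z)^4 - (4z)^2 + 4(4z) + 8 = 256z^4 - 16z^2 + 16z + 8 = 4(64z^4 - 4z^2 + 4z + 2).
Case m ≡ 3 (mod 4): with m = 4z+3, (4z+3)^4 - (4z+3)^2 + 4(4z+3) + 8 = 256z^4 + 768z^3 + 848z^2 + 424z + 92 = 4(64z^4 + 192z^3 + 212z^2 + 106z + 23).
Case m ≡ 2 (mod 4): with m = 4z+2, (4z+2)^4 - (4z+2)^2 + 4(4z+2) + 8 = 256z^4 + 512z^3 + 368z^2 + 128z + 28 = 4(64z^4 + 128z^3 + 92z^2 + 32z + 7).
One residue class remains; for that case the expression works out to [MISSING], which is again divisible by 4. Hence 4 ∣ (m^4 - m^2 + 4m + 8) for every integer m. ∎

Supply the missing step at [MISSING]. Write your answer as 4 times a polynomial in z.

Only m ≡ 1 (mod 4) is unaccounted for. Put m = 4z+1:
(4z+1)^4 - (4z+1)^2 + 4(4z+1) + 8 expands to 256z^4 + 256z^3 + 80z^2 + 24z + 12,
and factoring out 4 leaves 4(64z^4 + 64z^3 + 20z^2 + 6z + 3).

4(64z^4 + 64z^3 + 20z^2 + 6z + 3)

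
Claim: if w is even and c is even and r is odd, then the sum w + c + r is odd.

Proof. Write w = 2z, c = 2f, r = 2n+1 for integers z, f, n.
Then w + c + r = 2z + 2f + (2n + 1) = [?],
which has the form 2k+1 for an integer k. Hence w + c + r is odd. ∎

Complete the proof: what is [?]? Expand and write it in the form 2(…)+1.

2(f + n + z) + 1

Expanding: 2z + 2f + (2n + 1) = 2f + 2n + 2z + 1.
Every term except the constant is even, so this is 2(f + n + z) + 1,
and f + n + z ∈ ℤ gives the required form.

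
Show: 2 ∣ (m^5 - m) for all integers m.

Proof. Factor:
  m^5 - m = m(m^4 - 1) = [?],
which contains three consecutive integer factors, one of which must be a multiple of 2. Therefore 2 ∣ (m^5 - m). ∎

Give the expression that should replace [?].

(m - 1)m(m + 1)(m^2 + 1)

m^4 - 1 = (m^2 - 1)(m^2 + 1), and m^2 - 1 = (m-1)(m+1).
So m(m^4 - 1) = (m - 1)m(m + 1)(m^2 + 1).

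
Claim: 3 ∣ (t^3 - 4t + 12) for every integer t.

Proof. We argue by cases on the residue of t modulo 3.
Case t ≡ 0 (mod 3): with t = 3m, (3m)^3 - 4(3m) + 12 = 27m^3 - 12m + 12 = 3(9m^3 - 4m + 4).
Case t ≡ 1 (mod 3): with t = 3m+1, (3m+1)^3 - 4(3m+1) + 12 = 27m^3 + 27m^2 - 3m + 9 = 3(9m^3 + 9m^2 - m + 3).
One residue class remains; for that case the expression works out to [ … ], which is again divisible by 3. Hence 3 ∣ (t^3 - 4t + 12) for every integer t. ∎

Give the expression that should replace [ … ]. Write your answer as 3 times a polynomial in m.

The residues treated are {0, 1}, so the missing case is t ≡ 2 (mod 3); write t = 3m+2.
Then (3m+2)^3 - 4(3m+2) + 12 = 27m^3 + 54m^2 + 24m + 12 = 3(9m^3 + 18m^2 + 8m + 4).

3(9m^3 + 18m^2 + 8m + 4)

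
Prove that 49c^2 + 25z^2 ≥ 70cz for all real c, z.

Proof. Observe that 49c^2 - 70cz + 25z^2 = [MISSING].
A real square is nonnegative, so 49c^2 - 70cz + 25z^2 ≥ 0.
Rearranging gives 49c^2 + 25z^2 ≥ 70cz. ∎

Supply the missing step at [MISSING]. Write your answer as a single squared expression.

(7c - 5z)^2

The leading and trailing coefficients are 7^2 and 5^2, and 70 = 2·7·5, so the trinomial is (7c - 5z)^2.
Hence 49c^2 - 70cz + 25z^2 ≥ 0.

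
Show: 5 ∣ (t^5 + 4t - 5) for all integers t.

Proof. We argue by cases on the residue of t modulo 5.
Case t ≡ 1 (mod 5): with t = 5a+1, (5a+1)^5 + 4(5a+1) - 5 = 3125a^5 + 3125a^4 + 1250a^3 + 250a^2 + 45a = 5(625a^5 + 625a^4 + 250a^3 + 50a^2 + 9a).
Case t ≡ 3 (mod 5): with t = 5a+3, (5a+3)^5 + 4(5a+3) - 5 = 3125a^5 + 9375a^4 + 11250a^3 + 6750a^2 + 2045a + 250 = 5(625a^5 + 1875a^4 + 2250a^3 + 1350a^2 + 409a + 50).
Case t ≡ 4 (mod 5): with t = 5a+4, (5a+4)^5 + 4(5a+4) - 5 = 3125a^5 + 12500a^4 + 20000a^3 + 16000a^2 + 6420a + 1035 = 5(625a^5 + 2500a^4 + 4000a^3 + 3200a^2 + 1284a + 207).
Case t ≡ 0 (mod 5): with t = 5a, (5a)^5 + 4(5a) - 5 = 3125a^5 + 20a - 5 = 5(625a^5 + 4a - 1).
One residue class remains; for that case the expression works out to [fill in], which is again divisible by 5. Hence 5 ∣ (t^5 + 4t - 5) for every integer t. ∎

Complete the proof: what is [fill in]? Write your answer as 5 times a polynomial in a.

5(625a^5 + 1250a^4 + 1000a^3 + 400a^2 + 84a + 7)

The residues treated are {1, 3, 4, 0}, so the missing case is t ≡ 2 (mod 5); write t = 5a+2.
Then (5a+2)^5 + 4(5a+2) - 5 = 3125a^5 + 6250a^4 + 5000a^3 + 2000a^2 + 420a + 35 = 5(625a^5 + 1250a^4 + 1000a^3 + 400a^2 + 84a + 7).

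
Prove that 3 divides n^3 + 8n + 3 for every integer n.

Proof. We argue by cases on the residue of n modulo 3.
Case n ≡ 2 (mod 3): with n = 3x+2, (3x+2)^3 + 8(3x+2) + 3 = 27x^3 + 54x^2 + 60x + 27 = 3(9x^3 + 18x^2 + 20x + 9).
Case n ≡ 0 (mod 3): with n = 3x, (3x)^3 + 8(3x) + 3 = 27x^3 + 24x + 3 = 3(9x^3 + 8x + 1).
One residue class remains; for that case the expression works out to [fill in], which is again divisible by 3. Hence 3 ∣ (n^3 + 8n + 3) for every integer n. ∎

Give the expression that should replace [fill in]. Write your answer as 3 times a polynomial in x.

3(9x^3 + 9x^2 + 11x + 4)

Only n ≡ 1 (mod 3) is unaccounted for. Put n = 3x+1:
(3x+1)^3 + 8(3x+1) + 3 expands to 27x^3 + 27x^2 + 33x + 12,
and factoring out 3 leaves 3(9x^3 + 9x^2 + 11x + 4).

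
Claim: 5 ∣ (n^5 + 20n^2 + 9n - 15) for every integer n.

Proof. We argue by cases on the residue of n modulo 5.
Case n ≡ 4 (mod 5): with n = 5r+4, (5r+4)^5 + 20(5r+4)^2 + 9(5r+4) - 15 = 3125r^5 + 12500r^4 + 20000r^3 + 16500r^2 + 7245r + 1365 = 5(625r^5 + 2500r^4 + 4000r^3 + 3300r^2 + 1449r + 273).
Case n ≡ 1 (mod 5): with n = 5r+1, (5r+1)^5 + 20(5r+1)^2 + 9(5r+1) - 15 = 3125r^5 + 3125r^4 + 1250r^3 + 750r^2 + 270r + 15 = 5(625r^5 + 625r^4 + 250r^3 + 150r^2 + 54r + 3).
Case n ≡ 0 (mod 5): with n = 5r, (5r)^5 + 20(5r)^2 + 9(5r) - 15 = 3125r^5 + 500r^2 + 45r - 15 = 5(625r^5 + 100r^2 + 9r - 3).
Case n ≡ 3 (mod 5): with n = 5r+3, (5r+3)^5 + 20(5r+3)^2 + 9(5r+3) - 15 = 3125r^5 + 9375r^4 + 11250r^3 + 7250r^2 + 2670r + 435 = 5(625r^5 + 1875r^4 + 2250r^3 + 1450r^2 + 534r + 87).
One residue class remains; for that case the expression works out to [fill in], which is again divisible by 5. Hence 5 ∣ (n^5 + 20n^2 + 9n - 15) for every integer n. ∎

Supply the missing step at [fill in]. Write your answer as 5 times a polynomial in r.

5(625r^5 + 1250r^4 + 1000r^3 + 500r^2 + 169r + 23)

The residues treated are {4, 1, 0, 3}, so the missing case is n ≡ 2 (mod 5); write n = 5r+2.
Then (5r+2)^5 + 20(5r+2)^2 + 9(5r+2) - 15 = 3125r^5 + 6250r^4 + 5000r^3 + 2500r^2 + 845r + 115 = 5(625r^5 + 1250r^4 + 1000r^3 + 500r^2 + 169r + 23).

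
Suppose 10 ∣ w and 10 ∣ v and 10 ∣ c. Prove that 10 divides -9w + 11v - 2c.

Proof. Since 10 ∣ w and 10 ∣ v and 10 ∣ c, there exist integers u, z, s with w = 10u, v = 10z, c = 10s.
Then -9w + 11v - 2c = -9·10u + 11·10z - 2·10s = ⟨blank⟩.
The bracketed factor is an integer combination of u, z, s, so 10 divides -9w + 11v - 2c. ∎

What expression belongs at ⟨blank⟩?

10(-2s - 9u + 11z)

Each term has a factor of 10: -9·10u + 11·10z - 2·10s = 10·(-2s - 9u + 11z).
Since -2s - 9u + 11z is an integer, 10 ∣ (-9w + 11v - 2c).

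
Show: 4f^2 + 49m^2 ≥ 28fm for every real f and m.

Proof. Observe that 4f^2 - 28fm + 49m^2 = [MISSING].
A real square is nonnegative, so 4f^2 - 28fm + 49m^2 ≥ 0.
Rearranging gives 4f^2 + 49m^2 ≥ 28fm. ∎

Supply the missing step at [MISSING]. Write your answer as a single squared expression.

4f^2 - 28fm + 49m^2 is a perfect-square trinomial: the outer terms are (2f)^2 and (7m)^2, and the cross term is -2·2f·7m.
So 4f^2 - 28fm + 49m^2 = (2f - 7m)^2 ≥ 0.

(2f - 7m)^2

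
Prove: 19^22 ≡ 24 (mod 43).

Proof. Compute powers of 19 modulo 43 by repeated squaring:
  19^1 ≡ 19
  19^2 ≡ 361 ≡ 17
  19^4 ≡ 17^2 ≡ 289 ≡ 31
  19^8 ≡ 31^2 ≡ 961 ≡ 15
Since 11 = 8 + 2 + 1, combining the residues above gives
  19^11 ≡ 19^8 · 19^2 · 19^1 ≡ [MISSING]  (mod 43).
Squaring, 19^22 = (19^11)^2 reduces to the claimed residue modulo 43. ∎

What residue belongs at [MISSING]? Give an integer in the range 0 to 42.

Multiply the listed residues: 15 · 17 · 19 = 255 → 4845.
Reducing modulo 43: 4845 = 112·43 + 29, so 19^11 ≡ 29.

29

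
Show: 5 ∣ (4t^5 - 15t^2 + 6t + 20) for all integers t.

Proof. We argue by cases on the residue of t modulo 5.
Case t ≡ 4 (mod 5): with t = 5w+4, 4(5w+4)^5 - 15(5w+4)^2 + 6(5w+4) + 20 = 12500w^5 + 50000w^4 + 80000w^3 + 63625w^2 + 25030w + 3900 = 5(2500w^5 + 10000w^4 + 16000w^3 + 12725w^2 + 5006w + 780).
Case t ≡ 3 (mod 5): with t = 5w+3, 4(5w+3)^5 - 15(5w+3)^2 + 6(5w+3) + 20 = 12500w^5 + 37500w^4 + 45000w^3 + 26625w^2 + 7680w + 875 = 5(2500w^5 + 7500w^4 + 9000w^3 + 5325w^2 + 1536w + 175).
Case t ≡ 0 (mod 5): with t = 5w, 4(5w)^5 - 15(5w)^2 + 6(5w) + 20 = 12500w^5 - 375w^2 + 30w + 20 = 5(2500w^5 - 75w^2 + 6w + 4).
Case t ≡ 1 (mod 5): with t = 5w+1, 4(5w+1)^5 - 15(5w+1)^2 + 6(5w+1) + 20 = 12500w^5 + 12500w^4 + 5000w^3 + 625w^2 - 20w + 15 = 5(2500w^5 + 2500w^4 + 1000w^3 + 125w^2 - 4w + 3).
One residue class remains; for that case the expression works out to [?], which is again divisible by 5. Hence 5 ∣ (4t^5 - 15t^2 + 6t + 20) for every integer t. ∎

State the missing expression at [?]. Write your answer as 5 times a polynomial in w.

Only t ≡ 2 (mod 5) is unaccounted for. Put t = 5w+2:
4(5w+2)^5 - 15(5w+2)^2 + 6(5w+2) + 20 expands to 12500w^5 + 25000w^4 + 20000w^3 + 7625w^2 + 1330w + 100,
and factoring out 5 leaves 5(2500w^5 + 5000w^4 + 4000w^3 + 1525w^2 + 266w + 20).

5(2500w^5 + 5000w^4 + 4000w^3 + 1525w^2 + 266w + 20)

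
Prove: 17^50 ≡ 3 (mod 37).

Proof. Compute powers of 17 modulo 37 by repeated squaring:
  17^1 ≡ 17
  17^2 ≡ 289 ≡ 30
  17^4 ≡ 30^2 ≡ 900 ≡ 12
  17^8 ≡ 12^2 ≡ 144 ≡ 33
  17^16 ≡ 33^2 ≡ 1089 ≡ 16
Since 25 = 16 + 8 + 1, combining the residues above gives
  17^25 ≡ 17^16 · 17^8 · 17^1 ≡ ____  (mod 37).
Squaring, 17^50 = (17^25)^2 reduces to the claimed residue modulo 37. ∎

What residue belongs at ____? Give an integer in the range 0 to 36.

17^16 · 17^8 · 17^1 ≡ 16 · 33 · 17 = 8976.
8976 mod 37 = 22, so 17^25 ≡ 22 (mod 37).

22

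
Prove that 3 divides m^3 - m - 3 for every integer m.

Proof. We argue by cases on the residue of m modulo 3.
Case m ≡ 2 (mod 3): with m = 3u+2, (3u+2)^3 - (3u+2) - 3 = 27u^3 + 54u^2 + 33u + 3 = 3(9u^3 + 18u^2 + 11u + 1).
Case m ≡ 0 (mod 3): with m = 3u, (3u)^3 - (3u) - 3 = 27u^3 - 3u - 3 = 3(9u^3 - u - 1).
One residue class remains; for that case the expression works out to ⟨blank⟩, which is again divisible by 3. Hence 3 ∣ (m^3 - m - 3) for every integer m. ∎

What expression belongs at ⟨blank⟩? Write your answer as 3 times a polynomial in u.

3(9u^3 + 9u^2 + 2u - 1)

The residues treated are {2, 0}, so the missing case is m ≡ 1 (mod 3); write m = 3u+1.
Then (3u+1)^3 - (3u+1) - 3 = 27u^3 + 27u^2 + 6u - 3 = 3(9u^3 + 9u^2 + 2u - 1).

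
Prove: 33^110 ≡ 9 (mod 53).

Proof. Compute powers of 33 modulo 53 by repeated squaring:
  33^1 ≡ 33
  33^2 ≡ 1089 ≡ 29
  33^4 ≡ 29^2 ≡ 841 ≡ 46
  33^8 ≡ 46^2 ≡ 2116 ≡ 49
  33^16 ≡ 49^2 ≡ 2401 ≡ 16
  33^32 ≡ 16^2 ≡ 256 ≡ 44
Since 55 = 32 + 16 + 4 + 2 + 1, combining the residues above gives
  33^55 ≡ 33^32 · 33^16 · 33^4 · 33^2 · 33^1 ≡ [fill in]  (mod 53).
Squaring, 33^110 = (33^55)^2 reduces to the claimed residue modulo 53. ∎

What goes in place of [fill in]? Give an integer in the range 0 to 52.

33^32 · 33^16 · 33^4 · 33^2 · 33^1 ≡ 44 · 16 · 46 · 29 · 33 = 30991488.
30991488 mod 53 = 3, so 33^55 ≡ 3 (mod 53).

3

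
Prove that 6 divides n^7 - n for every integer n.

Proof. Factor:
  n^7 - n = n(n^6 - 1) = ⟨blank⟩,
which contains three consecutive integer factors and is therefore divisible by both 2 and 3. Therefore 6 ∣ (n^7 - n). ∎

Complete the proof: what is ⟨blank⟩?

n^6 - 1 = (n^2 - 1)(n^4 + n^2 + 1), and n^2 - 1 = (n-1)(n+1).
So n(n^6 - 1) = (n - 1)n(n + 1)(n^4 + n^2 + 1).

(n - 1)n(n + 1)(n^4 + n^2 + 1)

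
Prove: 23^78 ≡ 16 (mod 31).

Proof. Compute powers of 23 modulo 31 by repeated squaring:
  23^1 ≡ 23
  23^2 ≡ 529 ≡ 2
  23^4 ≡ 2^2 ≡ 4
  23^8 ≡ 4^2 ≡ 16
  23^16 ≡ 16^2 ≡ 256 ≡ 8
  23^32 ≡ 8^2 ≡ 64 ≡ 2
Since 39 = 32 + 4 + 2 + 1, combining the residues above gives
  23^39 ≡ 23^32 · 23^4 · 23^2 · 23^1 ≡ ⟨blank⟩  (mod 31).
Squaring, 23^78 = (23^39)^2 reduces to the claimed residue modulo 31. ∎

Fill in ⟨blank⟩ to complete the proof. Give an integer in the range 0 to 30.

Multiply the listed residues: 2 · 4 · 2 · 23 = 8 → 16 → 368.
Reducing modulo 31: 368 = 11·31 + 27, so 23^39 ≡ 27.

27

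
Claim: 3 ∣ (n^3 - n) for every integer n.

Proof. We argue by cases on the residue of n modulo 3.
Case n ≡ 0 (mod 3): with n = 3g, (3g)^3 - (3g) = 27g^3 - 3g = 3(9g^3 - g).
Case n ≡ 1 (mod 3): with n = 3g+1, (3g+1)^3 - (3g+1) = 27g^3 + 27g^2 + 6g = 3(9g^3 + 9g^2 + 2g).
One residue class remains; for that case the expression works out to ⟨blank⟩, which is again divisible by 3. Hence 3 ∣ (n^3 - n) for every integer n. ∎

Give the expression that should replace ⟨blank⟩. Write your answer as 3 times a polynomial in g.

3(9g^3 + 18g^2 + 11g + 2)

Only n ≡ 2 (mod 3) is unaccounted for. Put n = 3g+2:
(3g+2)^3 - (3g+2) expands to 27g^3 + 54g^2 + 33g + 6,
and factoring out 3 leaves 3(9g^3 + 18g^2 + 11g + 2).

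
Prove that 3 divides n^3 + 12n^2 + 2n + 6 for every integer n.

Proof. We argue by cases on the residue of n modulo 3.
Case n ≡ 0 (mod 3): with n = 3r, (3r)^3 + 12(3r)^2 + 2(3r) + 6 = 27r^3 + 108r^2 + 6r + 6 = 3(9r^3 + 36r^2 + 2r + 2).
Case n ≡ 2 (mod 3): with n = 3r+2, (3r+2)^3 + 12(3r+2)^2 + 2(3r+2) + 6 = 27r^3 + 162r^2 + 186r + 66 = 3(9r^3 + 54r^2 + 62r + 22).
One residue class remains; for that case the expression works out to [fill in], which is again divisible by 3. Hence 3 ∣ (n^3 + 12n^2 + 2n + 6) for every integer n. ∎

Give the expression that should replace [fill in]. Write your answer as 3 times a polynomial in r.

3(9r^3 + 45r^2 + 29r + 7)

Only n ≡ 1 (mod 3) is unaccounted for. Put n = 3r+1:
(3r+1)^3 + 12(3r+1)^2 + 2(3r+1) + 6 expands to 27r^3 + 135r^2 + 87r + 21,
and factoring out 3 leaves 3(9r^3 + 45r^2 + 29r + 7).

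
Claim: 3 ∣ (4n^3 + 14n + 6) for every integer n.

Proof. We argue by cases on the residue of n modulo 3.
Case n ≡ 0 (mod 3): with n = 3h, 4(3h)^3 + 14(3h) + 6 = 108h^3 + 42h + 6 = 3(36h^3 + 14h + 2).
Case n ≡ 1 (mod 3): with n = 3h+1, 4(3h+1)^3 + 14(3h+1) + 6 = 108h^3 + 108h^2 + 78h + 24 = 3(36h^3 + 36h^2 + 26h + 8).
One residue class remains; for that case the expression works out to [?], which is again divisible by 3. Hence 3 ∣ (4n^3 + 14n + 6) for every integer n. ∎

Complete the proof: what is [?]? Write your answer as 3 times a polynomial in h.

3(36h^3 + 72h^2 + 62h + 22)

Only n ≡ 2 (mod 3) is unaccounted for. Put n = 3h+2:
4(3h+2)^3 + 14(3h+2) + 6 expands to 108h^3 + 216h^2 + 186h + 66,
and factoring out 3 leaves 3(36h^3 + 72h^2 + 62h + 22).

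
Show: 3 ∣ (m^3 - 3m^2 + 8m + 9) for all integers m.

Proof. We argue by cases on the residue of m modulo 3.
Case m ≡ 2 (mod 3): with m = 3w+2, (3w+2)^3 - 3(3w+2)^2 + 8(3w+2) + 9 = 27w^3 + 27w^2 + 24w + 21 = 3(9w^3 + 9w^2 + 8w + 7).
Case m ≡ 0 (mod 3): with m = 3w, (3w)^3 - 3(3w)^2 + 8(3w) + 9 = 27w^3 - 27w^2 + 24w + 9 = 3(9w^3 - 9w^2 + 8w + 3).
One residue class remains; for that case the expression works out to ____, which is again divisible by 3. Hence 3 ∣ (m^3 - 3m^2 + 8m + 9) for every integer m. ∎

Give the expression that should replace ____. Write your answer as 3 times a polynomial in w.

Only m ≡ 1 (mod 3) is unaccounted for. Put m = 3w+1:
(3w+1)^3 - 3(3w+1)^2 + 8(3w+1) + 9 expands to 27w^3 + 15w + 15,
and factoring out 3 leaves 3(9w^3 + 5w + 5).

3(9w^3 + 5w + 5)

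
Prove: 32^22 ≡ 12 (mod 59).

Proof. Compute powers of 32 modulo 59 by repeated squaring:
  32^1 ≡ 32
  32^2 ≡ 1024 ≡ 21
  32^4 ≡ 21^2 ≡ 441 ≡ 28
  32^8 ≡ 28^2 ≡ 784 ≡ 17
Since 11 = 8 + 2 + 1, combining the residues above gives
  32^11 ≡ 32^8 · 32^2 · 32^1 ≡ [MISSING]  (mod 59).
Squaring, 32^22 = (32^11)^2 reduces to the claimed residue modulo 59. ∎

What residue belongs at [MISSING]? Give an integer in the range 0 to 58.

37

Multiply the listed residues: 17 · 21 · 32 = 357 → 11424.
Reducing modulo 59: 11424 = 193·59 + 37, so 32^11 ≡ 37.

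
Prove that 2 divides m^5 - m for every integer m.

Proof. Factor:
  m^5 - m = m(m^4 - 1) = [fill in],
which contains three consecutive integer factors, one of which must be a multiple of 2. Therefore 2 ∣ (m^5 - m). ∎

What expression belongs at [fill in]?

(m - 1)m(m + 1)(m^2 + 1)

m^4 - 1 = (m^2 - 1)(m^2 + 1), and m^2 - 1 = (m-1)(m+1).
So m(m^4 - 1) = (m - 1)m(m + 1)(m^2 + 1).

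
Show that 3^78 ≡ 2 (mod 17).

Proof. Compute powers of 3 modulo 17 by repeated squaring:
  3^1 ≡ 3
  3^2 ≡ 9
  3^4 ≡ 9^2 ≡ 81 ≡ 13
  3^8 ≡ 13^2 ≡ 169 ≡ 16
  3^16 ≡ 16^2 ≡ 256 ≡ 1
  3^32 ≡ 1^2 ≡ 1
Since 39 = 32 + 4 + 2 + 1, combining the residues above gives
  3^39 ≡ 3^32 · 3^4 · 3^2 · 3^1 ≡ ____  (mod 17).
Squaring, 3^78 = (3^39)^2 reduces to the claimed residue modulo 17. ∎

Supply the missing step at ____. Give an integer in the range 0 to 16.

3^32 · 3^4 · 3^2 · 3^1 ≡ 1 · 13 · 9 · 3 = 351.
351 mod 17 = 11, so 3^39 ≡ 11 (mod 17).

11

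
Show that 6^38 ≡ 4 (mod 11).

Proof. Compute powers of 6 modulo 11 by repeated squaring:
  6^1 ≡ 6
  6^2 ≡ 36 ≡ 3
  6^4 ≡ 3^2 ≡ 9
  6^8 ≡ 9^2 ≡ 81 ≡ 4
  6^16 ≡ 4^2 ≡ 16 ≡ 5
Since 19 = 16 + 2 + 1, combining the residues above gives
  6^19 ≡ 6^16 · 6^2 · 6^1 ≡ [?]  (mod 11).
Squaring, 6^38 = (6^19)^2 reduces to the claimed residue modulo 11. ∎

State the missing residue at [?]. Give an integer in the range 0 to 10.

2

6^16 · 6^2 · 6^1 ≡ 5 · 3 · 6 = 90.
90 mod 11 = 2, so 6^19 ≡ 2 (mod 11).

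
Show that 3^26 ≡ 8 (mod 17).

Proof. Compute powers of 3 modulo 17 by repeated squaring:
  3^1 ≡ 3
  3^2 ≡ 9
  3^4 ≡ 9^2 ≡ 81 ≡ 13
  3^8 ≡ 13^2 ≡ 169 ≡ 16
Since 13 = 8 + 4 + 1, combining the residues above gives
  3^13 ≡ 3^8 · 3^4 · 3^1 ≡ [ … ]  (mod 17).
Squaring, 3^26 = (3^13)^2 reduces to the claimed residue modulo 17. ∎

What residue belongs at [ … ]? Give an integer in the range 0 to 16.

3^8 · 3^4 · 3^1 ≡ 16 · 13 · 3 = 624.
624 mod 17 = 12, so 3^13 ≡ 12 (mod 17).

12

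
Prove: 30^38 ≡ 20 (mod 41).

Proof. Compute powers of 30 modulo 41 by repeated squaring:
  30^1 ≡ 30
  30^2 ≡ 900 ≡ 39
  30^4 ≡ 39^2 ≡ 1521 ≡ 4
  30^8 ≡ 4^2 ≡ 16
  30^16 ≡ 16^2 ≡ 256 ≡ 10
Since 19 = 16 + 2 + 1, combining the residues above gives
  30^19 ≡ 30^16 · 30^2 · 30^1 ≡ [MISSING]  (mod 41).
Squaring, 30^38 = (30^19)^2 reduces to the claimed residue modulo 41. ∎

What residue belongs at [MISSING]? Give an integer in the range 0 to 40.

15

30^16 · 30^2 · 30^1 ≡ 10 · 39 · 30 = 11700.
11700 mod 41 = 15, so 30^19 ≡ 15 (mod 41).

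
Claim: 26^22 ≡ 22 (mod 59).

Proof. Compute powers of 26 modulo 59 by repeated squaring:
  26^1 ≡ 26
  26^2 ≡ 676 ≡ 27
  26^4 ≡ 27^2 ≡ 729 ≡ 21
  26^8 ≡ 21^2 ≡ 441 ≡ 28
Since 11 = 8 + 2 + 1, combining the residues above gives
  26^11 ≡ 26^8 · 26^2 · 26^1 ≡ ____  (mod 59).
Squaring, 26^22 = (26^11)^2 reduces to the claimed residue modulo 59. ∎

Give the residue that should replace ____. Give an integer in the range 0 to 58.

Multiply the listed residues: 28 · 27 · 26 = 756 → 19656.
Reducing modulo 59: 19656 = 333·59 + 9, so 26^11 ≡ 9.

9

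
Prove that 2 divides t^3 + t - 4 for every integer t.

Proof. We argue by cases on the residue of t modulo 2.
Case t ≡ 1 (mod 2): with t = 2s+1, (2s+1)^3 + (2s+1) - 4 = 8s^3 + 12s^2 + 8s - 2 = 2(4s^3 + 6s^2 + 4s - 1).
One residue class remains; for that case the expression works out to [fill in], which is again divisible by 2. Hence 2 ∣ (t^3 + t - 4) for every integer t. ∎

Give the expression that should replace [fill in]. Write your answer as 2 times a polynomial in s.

Only t ≡ 0 (mod 2) is unaccounted for. Put t = 2s:
(2s)^3 + (2s) - 4 expands to 8s^3 + 2s - 4,
and factoring out 2 leaves 2(4s^3 + s - 2).

2(4s^3 + s - 2)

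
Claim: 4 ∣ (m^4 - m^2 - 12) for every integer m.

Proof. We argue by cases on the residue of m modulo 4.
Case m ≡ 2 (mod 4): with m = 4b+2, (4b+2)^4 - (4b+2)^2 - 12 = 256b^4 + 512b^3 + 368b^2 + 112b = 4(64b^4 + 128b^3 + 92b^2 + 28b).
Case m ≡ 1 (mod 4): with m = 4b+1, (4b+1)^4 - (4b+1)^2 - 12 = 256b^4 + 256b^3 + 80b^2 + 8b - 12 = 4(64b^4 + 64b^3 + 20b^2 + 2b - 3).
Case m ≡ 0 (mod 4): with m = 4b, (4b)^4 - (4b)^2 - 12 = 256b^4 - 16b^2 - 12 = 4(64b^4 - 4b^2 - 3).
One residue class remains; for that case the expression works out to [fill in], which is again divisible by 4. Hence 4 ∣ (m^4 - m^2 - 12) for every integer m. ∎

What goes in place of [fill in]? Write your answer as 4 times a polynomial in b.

4(64b^4 + 192b^3 + 212b^2 + 102b + 15)

The residues treated are {2, 1, 0}, so the missing case is m ≡ 3 (mod 4); write m = 4b+3.
Then (4b+3)^4 - (4b+3)^2 - 12 = 256b^4 + 768b^3 + 848b^2 + 408b + 60 = 4(64b^4 + 192b^3 + 212b^2 + 102b + 15).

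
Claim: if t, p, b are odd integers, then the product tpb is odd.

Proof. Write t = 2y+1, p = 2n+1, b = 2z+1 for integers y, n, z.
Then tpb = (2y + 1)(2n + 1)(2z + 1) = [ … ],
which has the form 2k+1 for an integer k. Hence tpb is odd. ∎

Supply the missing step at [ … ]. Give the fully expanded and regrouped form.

2(4nyz + 2ny + 2nz + n + 2yz + y + z) + 1

Expanding: (2y + 1)(2n + 1)(2z + 1) = 8nyz + 4ny + 4nz + 2n + 4yz + 2y + 2z + 1.
Every term except the constant is even, so this is 2(4nyz + 2ny + 2nz + n + 2yz + y + z) + 1,
and 4nyz + 2ny + 2nz + n + 2yz + y + z ∈ ℤ gives the required form.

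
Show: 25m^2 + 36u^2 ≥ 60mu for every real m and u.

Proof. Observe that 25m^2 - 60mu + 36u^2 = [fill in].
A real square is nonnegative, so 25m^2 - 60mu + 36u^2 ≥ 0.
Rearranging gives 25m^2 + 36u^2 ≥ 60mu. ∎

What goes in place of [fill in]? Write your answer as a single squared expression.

The leading and trailing coefficients are 5^2 and 6^2, and 60 = 2·5·6, so the trinomial is (5m - 6u)^2.
Hence 25m^2 - 60mu + 36u^2 ≥ 0.

(5m - 6u)^2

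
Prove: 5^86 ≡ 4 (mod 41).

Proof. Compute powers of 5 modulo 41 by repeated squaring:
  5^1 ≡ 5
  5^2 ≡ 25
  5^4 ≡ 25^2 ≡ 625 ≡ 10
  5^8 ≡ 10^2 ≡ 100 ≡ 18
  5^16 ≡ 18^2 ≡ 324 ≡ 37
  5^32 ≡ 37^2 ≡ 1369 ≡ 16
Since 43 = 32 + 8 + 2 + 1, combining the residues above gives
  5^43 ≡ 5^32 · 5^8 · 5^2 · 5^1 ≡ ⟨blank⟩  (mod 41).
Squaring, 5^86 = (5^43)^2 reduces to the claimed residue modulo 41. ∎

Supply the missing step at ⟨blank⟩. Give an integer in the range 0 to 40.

2

Multiply the listed residues: 16 · 18 · 25 · 5 = 288 → 7200 → 36000.
Reducing modulo 41: 36000 = 878·41 + 2, so 5^43 ≡ 2.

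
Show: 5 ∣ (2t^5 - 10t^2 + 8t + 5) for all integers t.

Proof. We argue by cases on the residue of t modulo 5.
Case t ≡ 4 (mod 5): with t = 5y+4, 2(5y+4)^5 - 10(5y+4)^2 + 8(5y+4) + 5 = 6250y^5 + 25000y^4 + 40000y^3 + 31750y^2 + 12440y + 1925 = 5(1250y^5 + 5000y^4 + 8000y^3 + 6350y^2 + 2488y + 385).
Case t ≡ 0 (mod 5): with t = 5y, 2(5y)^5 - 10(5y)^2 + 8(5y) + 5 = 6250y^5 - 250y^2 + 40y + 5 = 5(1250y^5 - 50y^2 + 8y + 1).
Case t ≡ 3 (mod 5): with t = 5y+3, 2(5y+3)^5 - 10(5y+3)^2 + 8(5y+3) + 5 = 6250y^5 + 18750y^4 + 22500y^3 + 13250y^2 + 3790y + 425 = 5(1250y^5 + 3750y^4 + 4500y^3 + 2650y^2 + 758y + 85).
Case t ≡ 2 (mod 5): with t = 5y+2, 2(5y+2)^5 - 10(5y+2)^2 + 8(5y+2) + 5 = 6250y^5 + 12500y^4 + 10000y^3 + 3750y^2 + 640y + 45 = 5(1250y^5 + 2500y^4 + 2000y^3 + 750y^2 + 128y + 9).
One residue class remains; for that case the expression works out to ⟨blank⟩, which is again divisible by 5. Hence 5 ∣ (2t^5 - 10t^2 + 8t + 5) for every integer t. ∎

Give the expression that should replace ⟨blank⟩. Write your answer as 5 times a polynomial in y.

5(1250y^5 + 1250y^4 + 500y^3 + 50y^2 - 2y + 1)

Only t ≡ 1 (mod 5) is unaccounted for. Put t = 5y+1:
2(5y+1)^5 - 10(5y+1)^2 + 8(5y+1) + 5 expands to 6250y^5 + 6250y^4 + 2500y^3 + 250y^2 - 10y + 5,
and factoring out 5 leaves 5(1250y^5 + 1250y^4 + 500y^3 + 50y^2 - 2y + 1).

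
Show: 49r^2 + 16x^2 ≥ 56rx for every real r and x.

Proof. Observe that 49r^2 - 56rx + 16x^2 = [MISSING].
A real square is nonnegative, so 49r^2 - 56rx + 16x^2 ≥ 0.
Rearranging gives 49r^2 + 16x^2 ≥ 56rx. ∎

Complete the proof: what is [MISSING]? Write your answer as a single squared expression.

(7r - 4x)^2

49r^2 - 56rx + 16x^2 is a perfect-square trinomial: the outer terms are (7r)^2 and (4x)^2, and the cross term is -2·7r·4x.
So 49r^2 - 56rx + 16x^2 = (7r - 4x)^2 ≥ 0.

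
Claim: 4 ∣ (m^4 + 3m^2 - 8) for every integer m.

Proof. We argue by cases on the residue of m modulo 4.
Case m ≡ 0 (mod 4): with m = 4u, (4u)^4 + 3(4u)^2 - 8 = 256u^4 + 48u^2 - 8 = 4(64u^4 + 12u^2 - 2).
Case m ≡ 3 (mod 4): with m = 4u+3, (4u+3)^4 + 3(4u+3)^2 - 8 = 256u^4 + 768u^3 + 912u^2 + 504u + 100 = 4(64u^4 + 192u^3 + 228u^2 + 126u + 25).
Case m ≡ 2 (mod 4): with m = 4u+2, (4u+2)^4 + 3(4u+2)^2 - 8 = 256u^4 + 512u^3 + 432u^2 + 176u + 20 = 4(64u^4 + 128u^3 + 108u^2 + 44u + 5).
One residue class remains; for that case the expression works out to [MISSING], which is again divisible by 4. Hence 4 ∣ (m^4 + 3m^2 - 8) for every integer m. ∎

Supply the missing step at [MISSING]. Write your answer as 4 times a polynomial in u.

4(64u^4 + 64u^3 + 36u^2 + 10u - 1)

The residues treated are {0, 3, 2}, so the missing case is m ≡ 1 (mod 4); write m = 4u+1.
Then (4u+1)^4 + 3(4u+1)^2 - 8 = 256u^4 + 256u^3 + 144u^2 + 40u - 4 = 4(64u^4 + 64u^3 + 36u^2 + 10u - 1).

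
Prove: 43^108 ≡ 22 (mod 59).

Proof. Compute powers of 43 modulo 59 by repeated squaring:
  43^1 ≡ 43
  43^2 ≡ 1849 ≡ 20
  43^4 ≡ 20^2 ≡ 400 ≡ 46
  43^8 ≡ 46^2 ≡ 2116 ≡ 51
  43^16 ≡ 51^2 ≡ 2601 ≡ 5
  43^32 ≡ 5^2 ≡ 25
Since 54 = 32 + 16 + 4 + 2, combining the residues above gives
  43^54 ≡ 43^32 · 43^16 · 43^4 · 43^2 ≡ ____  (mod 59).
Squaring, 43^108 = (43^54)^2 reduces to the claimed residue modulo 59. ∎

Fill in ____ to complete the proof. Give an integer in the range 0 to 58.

9

43^32 · 43^16 · 43^4 · 43^2 ≡ 25 · 5 · 46 · 20 = 115000.
115000 mod 59 = 9, so 43^54 ≡ 9 (mod 59).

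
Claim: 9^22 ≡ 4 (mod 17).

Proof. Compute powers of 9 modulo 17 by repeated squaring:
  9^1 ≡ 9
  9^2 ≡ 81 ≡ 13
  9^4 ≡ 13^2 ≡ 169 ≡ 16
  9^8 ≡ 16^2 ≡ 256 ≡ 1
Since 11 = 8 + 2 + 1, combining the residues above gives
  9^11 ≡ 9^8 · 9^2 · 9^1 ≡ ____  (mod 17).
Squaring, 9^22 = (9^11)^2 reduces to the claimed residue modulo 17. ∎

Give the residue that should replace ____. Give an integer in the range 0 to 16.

15

Multiply the listed residues: 1 · 13 · 9 = 13 → 117.
Reducing modulo 17: 117 = 6·17 + 15, so 9^11 ≡ 15.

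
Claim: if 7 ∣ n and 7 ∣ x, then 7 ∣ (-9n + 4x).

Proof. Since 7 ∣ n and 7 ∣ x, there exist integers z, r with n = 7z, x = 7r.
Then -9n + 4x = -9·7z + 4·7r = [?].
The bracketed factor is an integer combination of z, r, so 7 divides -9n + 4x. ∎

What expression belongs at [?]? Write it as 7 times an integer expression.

Each term has a factor of 7: -9·7z + 4·7r = 7·(4r - 9z).
Since 4r - 9z is an integer, 7 ∣ (-9n + 4x).

7(4r - 9z)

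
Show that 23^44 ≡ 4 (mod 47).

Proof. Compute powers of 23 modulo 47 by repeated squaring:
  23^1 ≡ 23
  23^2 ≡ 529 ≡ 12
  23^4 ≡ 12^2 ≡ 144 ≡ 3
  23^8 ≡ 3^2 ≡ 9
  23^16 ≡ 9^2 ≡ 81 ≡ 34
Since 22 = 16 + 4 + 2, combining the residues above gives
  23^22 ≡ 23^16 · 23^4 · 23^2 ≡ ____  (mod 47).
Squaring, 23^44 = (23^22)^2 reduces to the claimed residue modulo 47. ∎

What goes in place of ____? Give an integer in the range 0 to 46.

2

Multiply the listed residues: 34 · 3 · 12 = 102 → 1224.
Reducing modulo 47: 1224 = 26·47 + 2, so 23^22 ≡ 2.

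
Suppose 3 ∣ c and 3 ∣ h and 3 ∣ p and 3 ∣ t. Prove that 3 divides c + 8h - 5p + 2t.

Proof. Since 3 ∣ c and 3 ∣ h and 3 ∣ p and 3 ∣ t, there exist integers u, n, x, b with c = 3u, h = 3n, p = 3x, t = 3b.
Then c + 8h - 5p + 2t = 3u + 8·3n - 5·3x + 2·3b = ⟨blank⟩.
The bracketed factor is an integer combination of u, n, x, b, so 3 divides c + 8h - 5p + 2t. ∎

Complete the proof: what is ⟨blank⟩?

Each term has a factor of 3: 3u + 8·3n - 5·3x + 2·3b = 3·(2b + 8n + u - 5x).
Since 2b + 8n + u - 5x is an integer, 3 ∣ (c + 8h - 5p + 2t).

3(2b + 8n + u - 5x)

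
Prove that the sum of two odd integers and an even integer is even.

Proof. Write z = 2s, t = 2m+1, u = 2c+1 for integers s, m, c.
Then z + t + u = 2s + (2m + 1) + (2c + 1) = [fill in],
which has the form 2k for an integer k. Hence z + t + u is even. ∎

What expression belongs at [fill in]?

2s + (2m + 1) + (2c + 1) = 2c + 2m + 2s + 2
= 2(c + m + s + 1).
Since c + m + s + 1 is an integer, the sum is of the form 2k for an integer k.

2(c + m + s + 1)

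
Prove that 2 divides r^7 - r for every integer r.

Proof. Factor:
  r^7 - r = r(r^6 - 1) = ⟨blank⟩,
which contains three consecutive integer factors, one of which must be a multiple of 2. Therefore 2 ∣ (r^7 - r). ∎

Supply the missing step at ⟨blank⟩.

r^6 - 1 = (r^2 - 1)(r^4 + r^2 + 1), and r^2 - 1 = (r-1)(r+1).
So r(r^6 - 1) = (r - 1)r(r + 1)(r^4 + r^2 + 1).

(r - 1)r(r + 1)(r^4 + r^2 + 1)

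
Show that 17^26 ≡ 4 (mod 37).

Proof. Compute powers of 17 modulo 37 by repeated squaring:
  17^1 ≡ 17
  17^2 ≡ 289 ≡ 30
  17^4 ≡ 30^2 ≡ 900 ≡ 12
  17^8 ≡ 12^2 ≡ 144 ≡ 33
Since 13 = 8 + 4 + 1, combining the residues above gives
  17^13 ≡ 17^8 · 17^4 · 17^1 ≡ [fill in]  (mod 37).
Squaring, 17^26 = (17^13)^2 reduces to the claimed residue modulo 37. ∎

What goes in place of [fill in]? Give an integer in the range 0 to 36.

35

17^8 · 17^4 · 17^1 ≡ 33 · 12 · 17 = 6732.
6732 mod 37 = 35, so 17^13 ≡ 35 (mod 37).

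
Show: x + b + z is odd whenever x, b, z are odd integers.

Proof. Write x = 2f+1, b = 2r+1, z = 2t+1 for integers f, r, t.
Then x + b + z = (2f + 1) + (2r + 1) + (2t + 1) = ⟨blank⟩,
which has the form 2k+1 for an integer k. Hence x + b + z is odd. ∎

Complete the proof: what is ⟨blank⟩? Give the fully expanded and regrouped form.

(2f + 1) + (2r + 1) + (2t + 1) = 2f + 2r + 2t + 3
= 2(f + r + t + 1) + 1.
Since f + r + t + 1 is an integer, the sum is of the form 2k+1 for an integer k.

2(f + r + t + 1) + 1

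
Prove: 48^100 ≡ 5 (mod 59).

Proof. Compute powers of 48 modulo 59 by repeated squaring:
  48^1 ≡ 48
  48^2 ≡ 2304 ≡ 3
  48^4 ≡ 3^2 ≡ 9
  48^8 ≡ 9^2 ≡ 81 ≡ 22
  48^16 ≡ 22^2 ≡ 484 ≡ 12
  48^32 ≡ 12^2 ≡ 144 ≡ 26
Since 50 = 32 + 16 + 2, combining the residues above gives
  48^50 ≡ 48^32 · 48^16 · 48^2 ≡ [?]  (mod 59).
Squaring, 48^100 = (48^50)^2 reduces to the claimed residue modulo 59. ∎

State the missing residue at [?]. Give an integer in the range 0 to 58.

48^32 · 48^16 · 48^2 ≡ 26 · 12 · 3 = 936.
936 mod 59 = 51, so 48^50 ≡ 51 (mod 59).

51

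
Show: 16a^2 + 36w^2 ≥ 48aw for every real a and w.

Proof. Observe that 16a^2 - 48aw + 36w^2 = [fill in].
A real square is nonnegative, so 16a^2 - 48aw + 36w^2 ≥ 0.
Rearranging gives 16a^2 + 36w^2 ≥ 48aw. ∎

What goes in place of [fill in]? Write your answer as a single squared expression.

(4a - 6w)^2

16a^2 - 48aw + 36w^2 is a perfect-square trinomial: the outer terms are (4a)^2 and (6w)^2, and the cross term is -2·4a·6w.
So 16a^2 - 48aw + 36w^2 = (4a - 6w)^2 ≥ 0.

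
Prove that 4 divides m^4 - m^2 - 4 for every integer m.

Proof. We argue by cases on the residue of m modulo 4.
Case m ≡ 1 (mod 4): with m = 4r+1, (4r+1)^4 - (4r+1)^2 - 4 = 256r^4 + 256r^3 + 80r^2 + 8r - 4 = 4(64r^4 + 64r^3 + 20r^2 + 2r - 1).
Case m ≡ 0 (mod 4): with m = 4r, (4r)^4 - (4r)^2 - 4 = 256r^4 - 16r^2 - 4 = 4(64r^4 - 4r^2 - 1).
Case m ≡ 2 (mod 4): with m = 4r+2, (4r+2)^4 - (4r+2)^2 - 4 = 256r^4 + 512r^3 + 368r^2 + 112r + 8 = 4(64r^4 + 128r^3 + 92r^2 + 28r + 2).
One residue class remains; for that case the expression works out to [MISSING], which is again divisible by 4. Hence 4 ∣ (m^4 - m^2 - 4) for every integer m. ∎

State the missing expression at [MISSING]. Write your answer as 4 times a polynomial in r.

The residues treated are {1, 0, 2}, so the missing case is m ≡ 3 (mod 4); write m = 4r+3.
Then (4r+3)^4 - (4r+3)^2 - 4 = 256r^4 + 768r^3 + 848r^2 + 408r + 68 = 4(64r^4 + 192r^3 + 212r^2 + 102r + 17).

4(64r^4 + 192r^3 + 212r^2 + 102r + 17)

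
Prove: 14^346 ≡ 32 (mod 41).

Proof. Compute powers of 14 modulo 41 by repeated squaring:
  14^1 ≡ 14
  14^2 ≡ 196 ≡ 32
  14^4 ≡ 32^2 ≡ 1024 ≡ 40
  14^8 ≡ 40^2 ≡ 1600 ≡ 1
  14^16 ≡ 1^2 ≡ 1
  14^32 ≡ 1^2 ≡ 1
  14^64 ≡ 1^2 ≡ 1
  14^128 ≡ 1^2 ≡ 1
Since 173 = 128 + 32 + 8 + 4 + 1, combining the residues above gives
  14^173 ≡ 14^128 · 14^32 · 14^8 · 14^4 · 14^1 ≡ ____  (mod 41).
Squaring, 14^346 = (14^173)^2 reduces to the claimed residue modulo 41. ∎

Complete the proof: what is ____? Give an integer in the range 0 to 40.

14^128 · 14^32 · 14^8 · 14^4 · 14^1 ≡ 1 · 1 · 1 · 40 · 14 = 560.
560 mod 41 = 27, so 14^173 ≡ 27 (mod 41).

27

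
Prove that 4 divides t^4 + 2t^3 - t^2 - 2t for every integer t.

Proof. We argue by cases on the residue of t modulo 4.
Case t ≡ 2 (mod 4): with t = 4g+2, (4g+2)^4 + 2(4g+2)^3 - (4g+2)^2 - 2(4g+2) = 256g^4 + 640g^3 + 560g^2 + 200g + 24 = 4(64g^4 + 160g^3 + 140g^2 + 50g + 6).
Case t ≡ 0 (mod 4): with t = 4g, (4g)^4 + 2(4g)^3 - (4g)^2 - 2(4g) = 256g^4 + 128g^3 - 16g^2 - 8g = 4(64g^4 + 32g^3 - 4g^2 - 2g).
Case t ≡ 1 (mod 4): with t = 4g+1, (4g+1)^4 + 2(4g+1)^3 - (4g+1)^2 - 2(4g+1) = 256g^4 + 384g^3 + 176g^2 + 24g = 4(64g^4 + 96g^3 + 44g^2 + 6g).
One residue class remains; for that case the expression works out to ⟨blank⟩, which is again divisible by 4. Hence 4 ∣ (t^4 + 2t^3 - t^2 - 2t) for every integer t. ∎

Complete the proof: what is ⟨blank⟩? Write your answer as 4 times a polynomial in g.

The residues treated are {2, 0, 1}, so the missing case is t ≡ 3 (mod 4); write t = 4g+3.
Then (4g+3)^4 + 2(4g+3)^3 - (4g+3)^2 - 2(4g+3) = 256g^4 + 896g^3 + 1136g^2 + 616g + 120 = 4(64g^4 + 224g^3 + 284g^2 + 154g + 30).

4(64g^4 + 224g^3 + 284g^2 + 154g + 30)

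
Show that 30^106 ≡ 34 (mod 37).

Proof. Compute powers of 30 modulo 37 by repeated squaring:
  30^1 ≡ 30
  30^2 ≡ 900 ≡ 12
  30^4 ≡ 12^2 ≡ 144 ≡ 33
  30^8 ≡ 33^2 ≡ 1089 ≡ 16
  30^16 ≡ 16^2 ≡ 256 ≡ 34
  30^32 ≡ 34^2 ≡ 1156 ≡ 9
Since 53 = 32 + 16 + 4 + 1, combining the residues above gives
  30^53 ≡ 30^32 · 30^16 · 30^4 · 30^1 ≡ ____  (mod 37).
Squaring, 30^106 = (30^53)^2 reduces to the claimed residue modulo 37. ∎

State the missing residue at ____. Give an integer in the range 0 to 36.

21

Multiply the listed residues: 9 · 34 · 33 · 30 = 306 → 10098 → 302940.
Reducing modulo 37: 302940 = 8187·37 + 21, so 30^53 ≡ 21.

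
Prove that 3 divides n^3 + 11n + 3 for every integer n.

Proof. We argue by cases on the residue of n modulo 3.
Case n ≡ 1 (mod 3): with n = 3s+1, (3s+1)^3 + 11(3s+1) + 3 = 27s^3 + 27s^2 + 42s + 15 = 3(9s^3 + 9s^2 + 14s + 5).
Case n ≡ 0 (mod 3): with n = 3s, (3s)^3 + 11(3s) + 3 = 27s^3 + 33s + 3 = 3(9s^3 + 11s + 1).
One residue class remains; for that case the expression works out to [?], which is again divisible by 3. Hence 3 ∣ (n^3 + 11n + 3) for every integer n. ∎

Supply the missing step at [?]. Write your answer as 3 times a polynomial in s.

3(9s^3 + 18s^2 + 23s + 11)

The residues treated are {1, 0}, so the missing case is n ≡ 2 (mod 3); write n = 3s+2.
Then (3s+2)^3 + 11(3s+2) + 3 = 27s^3 + 54s^2 + 69s + 33 = 3(9s^3 + 18s^2 + 23s + 11).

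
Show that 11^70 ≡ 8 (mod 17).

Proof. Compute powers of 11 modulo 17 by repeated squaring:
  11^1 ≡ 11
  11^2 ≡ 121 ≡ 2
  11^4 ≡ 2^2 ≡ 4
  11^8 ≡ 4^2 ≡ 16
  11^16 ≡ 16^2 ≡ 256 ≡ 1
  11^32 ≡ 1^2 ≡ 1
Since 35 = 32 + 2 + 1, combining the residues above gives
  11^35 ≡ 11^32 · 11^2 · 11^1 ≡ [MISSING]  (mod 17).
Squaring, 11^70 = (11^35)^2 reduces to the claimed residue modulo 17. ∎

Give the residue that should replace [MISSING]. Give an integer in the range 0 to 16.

Multiply the listed residues: 1 · 2 · 11 = 2 → 22.
Reducing modulo 17: 22 = 1·17 + 5, so 11^35 ≡ 5.

5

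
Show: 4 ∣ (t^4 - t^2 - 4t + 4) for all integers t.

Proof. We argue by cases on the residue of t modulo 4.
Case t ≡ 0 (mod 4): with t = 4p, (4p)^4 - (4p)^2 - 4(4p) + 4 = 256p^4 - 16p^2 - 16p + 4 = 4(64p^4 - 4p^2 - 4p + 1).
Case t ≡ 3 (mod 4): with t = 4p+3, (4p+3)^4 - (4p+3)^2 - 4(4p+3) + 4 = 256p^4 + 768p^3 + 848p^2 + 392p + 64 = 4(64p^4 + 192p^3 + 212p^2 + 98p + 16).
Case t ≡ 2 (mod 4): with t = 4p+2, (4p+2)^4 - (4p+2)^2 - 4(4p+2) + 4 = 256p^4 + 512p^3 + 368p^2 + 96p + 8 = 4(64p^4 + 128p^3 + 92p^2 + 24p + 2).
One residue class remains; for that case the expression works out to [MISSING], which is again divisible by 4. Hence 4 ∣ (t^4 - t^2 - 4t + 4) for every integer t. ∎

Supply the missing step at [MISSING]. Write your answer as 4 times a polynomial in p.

The residues treated are {0, 3, 2}, so the missing case is t ≡ 1 (mod 4); write t = 4p+1.
Then (4p+1)^4 - (4p+1)^2 - 4(4p+1) + 4 = 256p^4 + 256p^3 + 80p^2 - 8p = 4(64p^4 + 64p^3 + 20p^2 - 2p).

4(64p^4 + 64p^3 + 20p^2 - 2p)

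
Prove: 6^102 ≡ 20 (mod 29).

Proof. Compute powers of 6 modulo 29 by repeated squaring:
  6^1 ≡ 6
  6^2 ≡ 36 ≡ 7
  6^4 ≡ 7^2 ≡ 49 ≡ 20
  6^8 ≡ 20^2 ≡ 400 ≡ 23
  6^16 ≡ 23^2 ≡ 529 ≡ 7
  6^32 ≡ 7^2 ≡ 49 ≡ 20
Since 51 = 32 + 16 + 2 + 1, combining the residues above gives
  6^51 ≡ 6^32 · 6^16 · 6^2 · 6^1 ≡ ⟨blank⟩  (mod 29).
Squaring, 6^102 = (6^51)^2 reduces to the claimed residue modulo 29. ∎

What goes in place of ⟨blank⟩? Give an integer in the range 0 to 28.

22

6^32 · 6^16 · 6^2 · 6^1 ≡ 20 · 7 · 7 · 6 = 5880.
5880 mod 29 = 22, so 6^51 ≡ 22 (mod 29).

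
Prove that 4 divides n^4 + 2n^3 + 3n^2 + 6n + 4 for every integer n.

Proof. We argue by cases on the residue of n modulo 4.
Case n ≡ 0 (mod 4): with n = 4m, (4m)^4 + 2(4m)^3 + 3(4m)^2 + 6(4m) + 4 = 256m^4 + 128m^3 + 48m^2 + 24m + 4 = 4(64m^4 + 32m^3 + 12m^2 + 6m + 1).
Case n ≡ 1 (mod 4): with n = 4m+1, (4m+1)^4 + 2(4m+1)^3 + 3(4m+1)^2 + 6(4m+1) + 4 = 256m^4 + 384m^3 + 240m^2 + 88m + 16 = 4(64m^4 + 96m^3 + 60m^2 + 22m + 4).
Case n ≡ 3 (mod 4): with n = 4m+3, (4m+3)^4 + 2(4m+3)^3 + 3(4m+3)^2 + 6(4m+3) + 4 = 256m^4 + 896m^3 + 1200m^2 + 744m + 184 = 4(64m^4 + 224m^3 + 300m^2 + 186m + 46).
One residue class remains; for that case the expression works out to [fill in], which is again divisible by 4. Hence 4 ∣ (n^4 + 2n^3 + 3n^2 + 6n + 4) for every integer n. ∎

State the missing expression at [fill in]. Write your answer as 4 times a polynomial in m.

The residues treated are {0, 1, 3}, so the missing case is n ≡ 2 (mod 4); write n = 4m+2.
Then (4m+2)^4 + 2(4m+2)^3 + 3(4m+2)^2 + 6(4m+2) + 4 = 256m^4 + 640m^3 + 624m^2 + 296m + 60 = 4(64m^4 + 160m^3 + 156m^2 + 74m + 15).

4(64m^4 + 160m^3 + 156m^2 + 74m + 15)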